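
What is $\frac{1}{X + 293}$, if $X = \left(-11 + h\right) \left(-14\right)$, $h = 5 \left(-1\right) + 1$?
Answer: $\frac{1}{503} \approx 0.0019881$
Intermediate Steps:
$h = -4$ ($h = -5 + 1 = -4$)
$X = 210$ ($X = \left(-11 - 4\right) \left(-14\right) = \left(-15\right) \left(-14\right) = 210$)
$\frac{1}{X + 293} = \frac{1}{210 + 293} = \frac{1}{503}$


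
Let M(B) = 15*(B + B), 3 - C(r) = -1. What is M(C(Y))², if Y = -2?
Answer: 14400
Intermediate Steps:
C(r) = 4 (C(r) = 3 - 1*(-1) = 3 + 1 = 4)
M(B) = 30*B (M(B) = 15*(2*B) = 30*B)
M(C(Y))² = (30*4)² = 120² = 14400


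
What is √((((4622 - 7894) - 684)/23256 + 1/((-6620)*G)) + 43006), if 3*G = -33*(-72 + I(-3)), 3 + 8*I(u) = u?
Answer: √503685806889678996754270/3422285130 ≈ 207.38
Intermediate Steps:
I(u) = -3/8 + u/8
G = 3201/4 (G = (-33*(-72 + (-3/8 + (⅛)*(-3))))/3 = (-33*(-72 + (-3/8 - 3/8)))/3 = (-33*(-72 - ¾))/3 = (-33*(-291/4))/3 = (⅓)*(9603/4) = 3201/4 ≈ 800.25)
√((((4622 - 7894) - 684)/23256 + 1/((-6620)*G)) + 43006) = √((((4622 - 7894) - 684)/23256 + 1/((-6620)*(3201/4))) + 43006) = √(((-3272 - 684)*(1/23256) - 1/6620*4/3201) + 43006) = √((-3956*1/23256 - 1/5297655) + 43006) = √((-989/5814 - 1/5297655) + 43006) = √(-1746462203/10266855390 + 43006) = √(441534636440137/10266855390) = √503685806889678996754270/3422285130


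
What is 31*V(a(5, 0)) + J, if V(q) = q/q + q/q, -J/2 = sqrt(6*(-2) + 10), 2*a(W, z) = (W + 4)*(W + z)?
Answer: 62 - 2*I*sqrt(2) ≈ 62.0 - 2.8284*I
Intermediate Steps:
a(W, z) = (4 + W)*(W + z)/2 (a(W, z) = ((W + 4)*(W + z))/2 = ((4 + W)*(W + z))/2 = (4 + W)*(W + z)/2)
J = -2*I*sqrt(2) (J = -2*sqrt(6*(-2) + 10) = -2*sqrt(-12 + 10) = -2*I*sqrt(2) ≈ -2.8284*I)
V(q) = 2 (V(q) = 1 + 1 = 2)
31*V(a(5, 0)) + J = 31*2 - 2*I*sqrt(2) = 62 - 2*I*sqrt(2)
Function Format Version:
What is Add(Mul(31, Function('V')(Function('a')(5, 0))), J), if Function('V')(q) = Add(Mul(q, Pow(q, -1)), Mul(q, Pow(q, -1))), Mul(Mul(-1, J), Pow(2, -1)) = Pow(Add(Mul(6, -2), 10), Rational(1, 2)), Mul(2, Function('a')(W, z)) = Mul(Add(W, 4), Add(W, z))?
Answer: Add(62, Mul(-2, I, Pow(2, Rational(1, 2)))) ≈ Add(62.000, Mul(-2.8284, I))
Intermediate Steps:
Function('a')(W, z) = Mul(Rational(1, 2), Add(4, W), Add(W, z)) (Function('a')(W, z) = Mul(Rational(1, 2), Mul(Add(W, 4), Add(W, z))) = Mul(Rational(1, 2), Mul(Add(4, W), Add(W, z))) = Mul(Rational(1, 2), Add(4, W), Add(W, z)))
J = Mul(-2, I, Pow(2, Rational(1, 2))) (J = Mul(-2, Pow(Add(Mul(6, -2), 10), Rational(1, 2))) = Mul(-2, Pow(Add(-12, 10), Rational(1, 2))) = Mul(-2, Pow(-2, Rational(1, 2))) = Mul(-2, Mul(I, Pow(2, Rational(1, 2)))) = Mul(-2, I, Pow(2, Rational(1, 2))) ≈ Mul(-2.8284, I))
Function('V')(q) = 2 (Function('V')(q) = Add(1, 1) = 2)
Add(Mul(31, Function('V')(Function('a')(5, 0))), J) = Add(Mul(31, 2), Mul(-2, I, Pow(2, Rational(1, 2)))) = Add(62, Mul(-2, I, Pow(2, Rational(1, 2))))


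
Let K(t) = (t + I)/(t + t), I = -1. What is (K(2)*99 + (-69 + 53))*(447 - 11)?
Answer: 3815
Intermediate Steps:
K(t) = (-1 + t)/(2*t) (K(t) = (t - 1)/(t + t) = (-1 + t)/((2*t)) = (-1 + t)*(1/(2*t)) = (-1 + t)/(2*t))
(K(2)*99 + (-69 + 53))*(447 - 11) = (((½)*(-1 + 2)/2)*99 + (-69 + 53))*(447 - 11) = (((½)*(½)*1)*99 - 16)*436 = ((¼)*99 - 16)*436 = (99/4 - 16)*436 = (35/4)*436 = 3815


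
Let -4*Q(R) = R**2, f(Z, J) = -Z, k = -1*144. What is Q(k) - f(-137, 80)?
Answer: -5321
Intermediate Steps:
k = -144
Q(R) = -R**2/4
Q(k) - f(-137, 80) = -1/4*(-144)**2 - (-1)*(-137) = -1/4*20736 - 1*137 = -5184 - 137 = -5321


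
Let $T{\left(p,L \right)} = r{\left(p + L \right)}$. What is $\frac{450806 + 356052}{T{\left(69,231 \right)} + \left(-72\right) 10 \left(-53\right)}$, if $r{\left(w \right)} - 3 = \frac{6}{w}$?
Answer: $\frac{40342900}{1908151} \approx 21.142$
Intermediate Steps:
$r{\left(w \right)} = 3 + \frac{6}{w}$
$T{\left(p,L \right)} = 3 + \frac{6}{L + p}$ ($T{\left(p,L \right)} = 3 + \frac{6}{p + L} = 3 + \frac{6}{L + p}$)
$\frac{450806 + 356052}{T{\left(69,231 \right)} + \left(-72\right) 10 \left(-53\right)} = \frac{450806 + 356052}{\left(3 + \frac{6}{231 + 69}\right) + \left(-72\right) 10 \left(-53\right)} = \frac{806858}{\left(3 + \frac{6}{300}\right) - -38160} = \frac{806858}{\left(3 + 6 \cdot \frac{1}{300}\right) + 38160} = \frac{806858}{\left(3 + \frac{1}{50}\right) + 38160} = \frac{806858}{\frac{151}{50} + 38160} = \frac{806858}{\frac{1908151}{50}} = 806858 \cdot \frac{50}{1908151} = \frac{40342900}{1908151}$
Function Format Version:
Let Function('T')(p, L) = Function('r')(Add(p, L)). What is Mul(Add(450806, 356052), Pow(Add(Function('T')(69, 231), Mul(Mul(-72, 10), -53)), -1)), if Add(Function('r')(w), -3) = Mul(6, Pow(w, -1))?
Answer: Rational(40342900, 1908151) ≈ 21.142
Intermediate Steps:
Function('r')(w) = Add(3, Mul(6, Pow(w, -1)))
Function('T')(p, L) = Add(3, Mul(6, Pow(Add(L, p), -1))) (Function('T')(p, L) = Add(3, Mul(6, Pow(Add(p, L), -1))) = Add(3, Mul(6, Pow(Add(L, p), -1))))
Mul(Add(450806, 356052), Pow(Add(Function('T')(69, 231), Mul(Mul(-72, 10), -53)), -1)) = Mul(Add(450806, 356052), Pow(Add(Add(3, Mul(6, Pow(Add(231, 69), -1))), Mul(Mul(-72, 10), -53)), -1)) = Mul(806858, Pow(Add(Add(3, Mul(6, Pow(300, -1))), Mul(-720, -53)), -1)) = Mul(806858, Pow(Add(Add(3, Mul(6, Rational(1, 300))), 38160), -1)) = Mul(806858, Pow(Add(Add(3, Rational(1, 50)), 38160), -1)) = Mul(806858, Pow(Add(Rational(151, 50), 38160), -1)) = Mul(806858, Pow(Rational(1908151, 50), -1)) = Mul(806858, Rational(50, 1908151)) = Rational(40342900, 1908151)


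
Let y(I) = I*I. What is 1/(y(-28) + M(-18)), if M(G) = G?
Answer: 1/766 ≈ 0.0013055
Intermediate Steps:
y(I) = I**2
1/(y(-28) + M(-18)) = 1/((-28)**2 - 18) = 1/(784 - 18) = 1/766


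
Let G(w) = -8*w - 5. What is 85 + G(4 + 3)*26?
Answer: -1501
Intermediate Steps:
G(w) = -5 - 8*w
85 + G(4 + 3)*26 = 85 + (-5 - 8*(4 + 3))*26 = 85 + (-5 - 8*7)*26 = 85 + (-5 - 56)*26 = 85 - 61*26 = 85 - 1586 = -1501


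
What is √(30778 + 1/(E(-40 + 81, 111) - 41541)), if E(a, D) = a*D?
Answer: 17*√16190814810/12330 ≈ 175.44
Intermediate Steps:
E(a, D) = D*a
√(30778 + 1/(E(-40 + 81, 111) - 41541)) = √(30778 + 1/(111*(-40 + 81) - 41541)) = √(30778 + 1/(111*41 - 41541)) = √(30778 + 1/(4551 - 41541)) = √(30778 + 1/(-36990)) = √(30778 - 1/36990) = √(1138478219/36990) = 17*√16190814810/12330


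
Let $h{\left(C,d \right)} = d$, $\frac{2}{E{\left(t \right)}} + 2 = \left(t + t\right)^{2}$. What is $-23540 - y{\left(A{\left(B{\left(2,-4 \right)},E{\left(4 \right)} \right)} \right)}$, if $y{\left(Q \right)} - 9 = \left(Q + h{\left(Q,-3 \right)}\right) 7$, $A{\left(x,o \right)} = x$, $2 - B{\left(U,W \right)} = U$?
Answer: $-23528$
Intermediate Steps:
$E{\left(t \right)} = \frac{2}{-2 + 4 t^{2}}$ ($E{\left(t \right)} = \frac{2}{-2 + \left(t + t\right)^{2}} = \frac{2}{-2 + \left(2 t\right)^{2}} = \frac{2}{-2 + 4 t^{2}}$)
$B{\left(U,W \right)} = 2 - U$
$y{\left(Q \right)} = -12 + 7 Q$ ($y{\left(Q \right)} = 9 + \left(Q - 3\right) 7 = 9 + \left(-3 + Q\right) 7 = 9 + \left(-21 + 7 Q\right) = -12 + 7 Q$)
$-23540 - y{\left(A{\left(B{\left(2,-4 \right)},E{\left(4 \right)} \right)} \right)} = -23540 - \left(-12 + 7 \left(2 - 2\right)\right) = -23540 - \left(-12 + 7 \cdot 0\right) = -23540 - \left(-12 + 0\right) = -23540 - -12 = -23540 + 12 = -23528$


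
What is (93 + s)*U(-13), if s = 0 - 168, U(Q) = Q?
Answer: 975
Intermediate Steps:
s = -168
(93 + s)*U(-13) = (93 - 168)*(-13) = -75*(-13) = 975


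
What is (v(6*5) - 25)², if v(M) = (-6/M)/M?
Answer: 14070001/22500 ≈ 625.33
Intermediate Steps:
v(M) = -6/M²
(v(6*5) - 25)² = (-6/(6*5)² - 25)² = (-6/30² - 25)² = (-6*1/900 - 25)² = (-1/150 - 25)² = (-3751/150)² = 14070001/22500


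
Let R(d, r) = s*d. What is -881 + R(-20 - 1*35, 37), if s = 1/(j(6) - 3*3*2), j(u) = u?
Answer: -10517/12 ≈ -876.42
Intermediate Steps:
s = -1/12 (s = 1/(6 - 3*3*2) = 1/(6 - 9*2) = 1/(6 - 18) = 1/(-12) = -1/12 ≈ -0.083333)
R(d, r) = -d/12
-881 + R(-20 - 1*35, 37) = -881 - (-20 - 1*35)/12 = -881 - (-20 - 35)/12 = -881 - 1/12*(-55) = -881 + 55/12 = -10517/12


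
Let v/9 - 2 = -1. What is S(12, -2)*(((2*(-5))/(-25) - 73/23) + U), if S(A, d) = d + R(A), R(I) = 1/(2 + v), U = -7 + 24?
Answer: -34356/1265 ≈ -27.159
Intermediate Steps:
v = 9 (v = 18 + 9*(-1) = 18 - 9 = 9)
U = 17
R(I) = 1/11 (R(I) = 1/(2 + 9) = 1/11)
S(A, d) = 1/11 + d (S(A, d) = d + 1/11 = 1/11 + d)
S(12, -2)*(((2*(-5))/(-25) - 73/23) + U) = (1/11 - 2)*(((2*(-5))/(-25) - 73/23) + 17) = -21*((-10*(-1/25) - 73*1/23) + 17)/11 = -21*((⅖ - 73/23) + 17)/11 = -21*(-319/115 + 17)/11 = -21/11*1636/115 = -34356/1265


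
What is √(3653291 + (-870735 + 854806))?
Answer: √3637362 ≈ 1907.2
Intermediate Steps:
√(3653291 + (-870735 + 854806)) = √(3653291 - 15929) = √3637362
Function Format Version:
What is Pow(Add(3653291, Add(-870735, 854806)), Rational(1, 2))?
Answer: Pow(3637362, Rational(1, 2)) ≈ 1907.2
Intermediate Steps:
Pow(Add(3653291, Add(-870735, 854806)), Rational(1, 2)) = Pow(Add(3653291, -15929), Rational(1, 2)) = Pow(3637362, Rational(1, 2))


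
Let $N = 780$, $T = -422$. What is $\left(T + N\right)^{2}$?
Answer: $128164$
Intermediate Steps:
$\left(T + N\right)^{2} = \left(-422 + 780\right)^{2} = 358^{2} = 128164$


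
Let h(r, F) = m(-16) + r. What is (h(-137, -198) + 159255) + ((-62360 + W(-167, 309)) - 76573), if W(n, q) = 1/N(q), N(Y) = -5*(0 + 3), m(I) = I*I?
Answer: 306614/15 ≈ 20441.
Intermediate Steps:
m(I) = I²
N(Y) = -15 (N(Y) = -5*3 = -15)
W(n, q) = -1/15 (W(n, q) = 1/(-15) = -1/15)
h(r, F) = 256 + r (h(r, F) = (-16)² + r = 256 + r)
(h(-137, -198) + 159255) + ((-62360 + W(-167, 309)) - 76573) = ((256 - 137) + 159255) + ((-62360 - 1/15) - 76573) = (119 + 159255) + (-935401/15 - 76573) = 159374 - 2083996/15 = 306614/15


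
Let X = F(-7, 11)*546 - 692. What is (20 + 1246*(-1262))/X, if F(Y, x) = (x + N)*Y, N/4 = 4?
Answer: 786216/51943 ≈ 15.136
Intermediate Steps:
N = 16 (N = 4*4 = 16)
F(Y, x) = Y*(16 + x) (F(Y, x) = (x + 16)*Y = (16 + x)*Y = Y*(16 + x))
X = -103886 (X = -7*(16 + 11)*546 - 692 = -7*27*546 - 692 = -189*546 - 692 = -103194 - 692 = -103886)
(20 + 1246*(-1262))/X = (20 + 1246*(-1262))/(-103886) = (20 - 1572452)*(-1/103886) = -1572432*(-1/103886) = 786216/51943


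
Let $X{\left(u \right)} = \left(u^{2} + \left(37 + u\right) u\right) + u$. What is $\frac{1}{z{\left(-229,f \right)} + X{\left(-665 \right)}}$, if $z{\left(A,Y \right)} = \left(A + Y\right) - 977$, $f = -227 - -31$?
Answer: $\frac{1}{857778} \approx 1.1658 \cdot 10^{-6}$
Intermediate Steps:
$f = -196$ ($f = -227 + 31 = -196$)
$X{\left(u \right)} = u + u^{2} + u \left(37 + u\right)$ ($X{\left(u \right)} = \left(u^{2} + u \left(37 + u\right)\right) + u = u + u^{2} + u \left(37 + u\right)$)
$z{\left(A,Y \right)} = -977 + A + Y$
$\frac{1}{z{\left(-229,f \right)} + X{\left(-665 \right)}} = \frac{1}{\left(-977 - 229 - 196\right) + 2 \left(-665\right) \left(19 - 665\right)} = \frac{1}{-1402 + 2 \left(-665\right) \left(-646\right)} = \frac{1}{-1402 + 859180} = \frac{1}{857778}$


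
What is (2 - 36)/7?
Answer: -34/7 ≈ -4.8571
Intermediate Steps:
(2 - 36)/7 = (1/7)*(-34) = -34/7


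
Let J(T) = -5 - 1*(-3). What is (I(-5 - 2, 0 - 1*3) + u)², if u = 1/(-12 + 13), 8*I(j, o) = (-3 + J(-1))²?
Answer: 1089/64 ≈ 17.016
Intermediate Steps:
J(T) = -2 (J(T) = -5 + 3 = -2)
I(j, o) = 25/8 (I(j, o) = (-3 - 2)²/8 = (⅛)*(-5)² = (⅛)*25 = 25/8)
u = 1 (u = 1/1 = 1)
(I(-5 - 2, 0 - 1*3) + u)² = (25/8 + 1)² = (33/8)² = 1089/64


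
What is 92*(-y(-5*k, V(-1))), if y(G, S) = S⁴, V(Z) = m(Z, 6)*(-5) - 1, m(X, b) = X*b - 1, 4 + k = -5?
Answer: -122942912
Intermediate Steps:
k = -9 (k = -4 - 5 = -9)
m(X, b) = -1 + X*b
V(Z) = 4 - 30*Z (V(Z) = (-1 + Z*6)*(-5) - 1 = (-1 + 6*Z)*(-5) - 1 = (5 - 30*Z) - 1 = 4 - 30*Z)
92*(-y(-5*k, V(-1))) = 92*(-(4 - 30*(-1))⁴) = 92*(-(4 + 30)⁴) = 92*(-1*34⁴) = 92*(-1*1336336) = 92*(-1336336) = -122942912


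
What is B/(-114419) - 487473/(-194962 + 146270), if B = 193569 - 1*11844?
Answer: 6703945641/795898564 ≈ 8.4231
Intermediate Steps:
B = 181725 (B = 193569 - 11844 = 181725)
B/(-114419) - 487473/(-194962 + 146270) = 181725/(-114419) - 487473/(-194962 + 146270) = 181725*(-1/114419) - 487473/(-48692) = -181725/114419 - 487473*(-1/48692) = -181725/114419 + 69639/6956 = 6703945641/795898564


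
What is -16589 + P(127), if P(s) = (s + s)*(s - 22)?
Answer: 10081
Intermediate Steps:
P(s) = 2*s*(-22 + s) (P(s) = (2*s)*(-22 + s) = 2*s*(-22 + s))
-16589 + P(127) = -16589 + 2*127*(-22 + 127) = -16589 + 2*127*105 = -16589 + 26670 = 10081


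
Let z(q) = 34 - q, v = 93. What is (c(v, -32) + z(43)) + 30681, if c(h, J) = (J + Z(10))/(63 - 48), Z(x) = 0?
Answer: 460048/15 ≈ 30670.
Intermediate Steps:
c(h, J) = J/15 (c(h, J) = (J + 0)/(63 - 48) = J/15)
(c(v, -32) + z(43)) + 30681 = ((1/15)*(-32) + (34 - 1*43)) + 30681 = (-32/15 + (34 - 43)) + 30681 = (-32/15 - 9) + 30681 = -167/15 + 30681 = 460048/15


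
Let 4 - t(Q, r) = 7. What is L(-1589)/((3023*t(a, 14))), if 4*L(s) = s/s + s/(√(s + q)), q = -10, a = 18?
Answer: -1/36276 - 1589*I*√1599/58005324 ≈ -2.7566e-5 - 0.0010954*I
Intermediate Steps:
t(Q, r) = -3 (t(Q, r) = 4 - 1*7 = 4 - 7 = -3)
L(s) = ¼ + s/(4*√(-10 + s)) (L(s) = (s/s + s/(√(s - 10)))/4 = (1 + s/(√(-10 + s)))/4 = (1 + s/√(-10 + s))/4 = ¼ + s/(4*√(-10 + s)))
L(-1589)/((3023*t(a, 14))) = (¼ + (¼)*(-1589)/√(-10 - 1589))/((3023*(-3))) = (¼ + (¼)*(-1589)/√(-1599))/(-9069) = (¼ + (¼)*(-1589)*(-I*√1599/1599))*(-1/9069) = (¼ + 1589*I*√1599/6396)*(-1/9069) = -1/36276 - 1589*I*√1599/58005324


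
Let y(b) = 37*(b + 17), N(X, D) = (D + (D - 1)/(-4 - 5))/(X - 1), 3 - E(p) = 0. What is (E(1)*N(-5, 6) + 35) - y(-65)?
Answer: 32549/18 ≈ 1808.3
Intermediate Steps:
E(p) = 3 (E(p) = 3 - 1*0 = 3 + 0 = 3)
N(X, D) = (1/9 + 8*D/9)/(-1 + X) (N(X, D) = (D + (-1 + D)/(-9))/(-1 + X) = (D + (-1 + D)*(-1/9))/(-1 + X) = (D + (1/9 - D/9))/(-1 + X) = (1/9 + 8*D/9)/(-1 + X))
y(b) = 629 + 37*b (y(b) = 37*(17 + b) = 629 + 37*b)
(E(1)*N(-5, 6) + 35) - y(-65) = (3*((1 + 8*6)/(9*(-1 - 5))) + 35) - (629 + 37*(-65)) = (3*((1/9)*(1 + 48)/(-6)) + 35) - (629 - 2405) = (3*((1/9)*(-1/6)*49) + 35) - 1*(-1776) = (3*(-49/54) + 35) + 1776 = (-49/18 + 35) + 1776 = 581/18 + 1776 = 32549/18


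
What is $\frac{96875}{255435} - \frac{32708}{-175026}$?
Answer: $\frac{281226797}{496752959} \approx 0.56613$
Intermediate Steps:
$\frac{96875}{255435} - \frac{32708}{-175026} = 96875 \cdot \frac{1}{255435} - - \frac{16354}{87513} = \frac{19375}{51087} + \frac{16354}{87513} = \frac{281226797}{496752959}$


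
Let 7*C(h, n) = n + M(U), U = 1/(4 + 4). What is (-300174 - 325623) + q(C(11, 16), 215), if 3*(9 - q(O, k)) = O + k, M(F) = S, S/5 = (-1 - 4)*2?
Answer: -13143019/21 ≈ -6.2586e+5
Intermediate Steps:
U = ⅛ (U = 1/8 = ⅛ ≈ 0.12500)
S = -50 (S = 5*((-1 - 4)*2) = 5*(-5*2) = 5*(-10) = -50)
M(F) = -50
C(h, n) = -50/7 + n/7 (C(h, n) = (n - 50)/7 = (-50 + n)/7 = -50/7 + n/7)
q(O, k) = 9 - O/3 - k/3 (q(O, k) = 9 - (O + k)/3 = 9 + (-O/3 - k/3) = 9 - O/3 - k/3)
(-300174 - 325623) + q(C(11, 16), 215) = (-300174 - 325623) + (9 - (-50/7 + (⅐)*16)/3 - ⅓*215) = -625797 + (9 - (-50/7 + 16/7)/3 - 215/3) = -625797 + (9 - ⅓*(-34/7) - 215/3) = -625797 + (9 + 34/21 - 215/3) = -625797 - 1282/21 = -13143019/21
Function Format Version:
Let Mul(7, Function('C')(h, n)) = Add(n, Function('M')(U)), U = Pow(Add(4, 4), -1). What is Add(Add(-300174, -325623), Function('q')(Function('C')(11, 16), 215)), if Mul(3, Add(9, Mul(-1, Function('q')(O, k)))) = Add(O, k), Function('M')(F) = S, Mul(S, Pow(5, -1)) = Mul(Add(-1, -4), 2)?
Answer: Rational(-13143019, 21) ≈ -6.2586e+5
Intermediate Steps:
U = Rational(1, 8) (U = Pow(8, -1) = Rational(1, 8) ≈ 0.12500)
S = -50 (S = Mul(5, Mul(Add(-1, -4), 2)) = Mul(5, Mul(-5, 2)) = Mul(5, -10) = -50)
Function('M')(F) = -50
Function('C')(h, n) = Add(Rational(-50, 7), Mul(Rational(1, 7), n)) (Function('C')(h, n) = Mul(Rational(1, 7), Add(n, -50)) = Mul(Rational(1, 7), Add(-50, n)) = Add(Rational(-50, 7), Mul(Rational(1, 7), n)))
Function('q')(O, k) = Add(9, Mul(Rational(-1, 3), O), Mul(Rational(-1, 3), k)) (Function('q')(O, k) = Add(9, Mul(Rational(-1, 3), Add(O, k))) = Add(9, Add(Mul(Rational(-1, 3), O), Mul(Rational(-1, 3), k))) = Add(9, Mul(Rational(-1, 3), O), Mul(Rational(-1, 3), k)))
Add(Add(-300174, -325623), Function('q')(Function('C')(11, 16), 215)) = Add(Add(-300174, -325623), Add(9, Mul(Rational(-1, 3), Add(Rational(-50, 7), Mul(Rational(1, 7), 16))), Mul(Rational(-1, 3), 215))) = Add(-625797, Add(9, Mul(Rational(-1, 3), Add(Rational(-50, 7), Rational(16, 7))), Rational(-215, 3))) = Add(-625797, Add(9, Mul(Rational(-1, 3), Rational(-34, 7)), Rational(-215, 3))) = Add(-625797, Add(9, Rational(34, 21), Rational(-215, 3))) = Add(-625797, Rational(-1282, 21)) = Rational(-13143019, 21)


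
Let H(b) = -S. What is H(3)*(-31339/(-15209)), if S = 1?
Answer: -31339/15209 ≈ -2.0606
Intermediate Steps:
H(b) = -1 (H(b) = -1*1 = -1)
H(3)*(-31339/(-15209)) = -(-31339)/(-15209) = -(-31339)*(-1)/15209 = -1*31339/15209 = -31339/15209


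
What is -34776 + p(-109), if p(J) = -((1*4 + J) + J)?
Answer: -34562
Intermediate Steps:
p(J) = -4 - 2*J (p(J) = -((4 + J) + J) = -(4 + 2*J) = -4 - 2*J)
-34776 + p(-109) = -34776 + (-4 - 2*(-109)) = -34776 + (-4 + 218) = -34776 + 214 = -34562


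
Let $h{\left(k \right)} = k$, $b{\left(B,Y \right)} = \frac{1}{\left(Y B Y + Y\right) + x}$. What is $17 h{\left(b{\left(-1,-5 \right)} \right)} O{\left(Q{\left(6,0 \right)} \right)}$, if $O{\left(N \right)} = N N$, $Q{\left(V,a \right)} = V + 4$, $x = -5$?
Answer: $- \frac{340}{7} \approx -48.571$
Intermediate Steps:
$b{\left(B,Y \right)} = \frac{1}{-5 + Y + B Y^{2}}$ ($b{\left(B,Y \right)} = \frac{1}{\left(Y B Y + Y\right) - 5} = \frac{1}{\left(B Y Y + Y\right) - 5} = \frac{1}{\left(B Y^{2} + Y\right) - 5} = \frac{1}{\left(Y + B Y^{2}\right) - 5} = \frac{1}{-5 + Y + B Y^{2}}$)
$Q{\left(V,a \right)} = 4 + V$
$O{\left(N \right)} = N^{2}$
$17 h{\left(b{\left(-1,-5 \right)} \right)} O{\left(Q{\left(6,0 \right)} \right)} = \frac{17}{-5 - 5 - \left(-5\right)^{2}} \left(4 + 6\right)^{2} = \frac{17}{-5 - 5 - 25} \cdot 10^{2} = \frac{17}{-5 - 5 - 25} \cdot 100 = \frac{17}{-35} \cdot 100 = 17 \left(- \frac{1}{35}\right) 100 = \left(- \frac{17}{35}\right) 100 = - \frac{340}{7}$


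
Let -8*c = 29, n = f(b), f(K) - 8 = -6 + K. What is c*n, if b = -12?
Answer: 145/4 ≈ 36.250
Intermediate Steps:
f(K) = 2 + K (f(K) = 8 + (-6 + K) = 2 + K)
n = -10 (n = 2 - 12 = -10)
c = -29/8 (c = -⅛*29 = -29/8 ≈ -3.6250)
c*n = -29/8*(-10) = 145/4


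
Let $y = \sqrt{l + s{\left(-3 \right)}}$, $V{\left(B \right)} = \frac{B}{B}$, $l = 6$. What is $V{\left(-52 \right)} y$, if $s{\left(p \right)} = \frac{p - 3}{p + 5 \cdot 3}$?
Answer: $\frac{\sqrt{22}}{2} \approx 2.3452$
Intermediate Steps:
$s{\left(p \right)} = \frac{-3 + p}{15 + p}$ ($s{\left(p \right)} = \frac{-3 + p}{p + 15} = \frac{-3 + p}{15 + p}$)
$V{\left(B \right)} = 1$
$y = \frac{\sqrt{22}}{2}$ ($y = \sqrt{6 + \frac{-3 - 3}{15 - 3}} = \sqrt{6 + \frac{1}{12} \left(-6\right)} = \sqrt{6 - \frac{1}{2}} = \sqrt{\frac{11}{2}} = \frac{\sqrt{22}}{2} \approx 2.3452$)
$V{\left(-52 \right)} y = 1 \frac{\sqrt{22}}{2} = \frac{\sqrt{22}}{2}$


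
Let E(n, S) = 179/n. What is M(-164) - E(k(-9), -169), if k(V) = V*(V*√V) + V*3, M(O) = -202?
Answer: -447049/2214 + 179*I/246 ≈ -201.92 + 0.72764*I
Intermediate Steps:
k(V) = V^(5/2) + 3*V (k(V) = V*V^(3/2) + 3*V = V^(5/2) + 3*V)
M(-164) - E(k(-9), -169) = -202 - 179/((-9)^(5/2) + 3*(-9)) = -202 - 179/(243*I - 27) = -202 - 179/(-27 + 243*I) = -202 - 179*(-27 - 243*I)/59778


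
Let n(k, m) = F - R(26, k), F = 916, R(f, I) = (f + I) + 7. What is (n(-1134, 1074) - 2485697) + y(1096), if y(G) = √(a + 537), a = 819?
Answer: -2483680 + 2*√339 ≈ -2.4836e+6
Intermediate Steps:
R(f, I) = 7 + I + f (R(f, I) = (I + f) + 7 = 7 + I + f)
y(G) = 2*√339 (y(G) = √(819 + 537) = √1356 = 2*√339)
n(k, m) = 883 - k (n(k, m) = 916 - (7 + k + 26) = 916 - (33 + k) = 916 + (-33 - k) = 883 - k)
(n(-1134, 1074) - 2485697) + y(1096) = ((883 - 1*(-1134)) - 2485697) + 2*√339 = ((883 + 1134) - 2485697) + 2*√339 = (2017 - 2485697) + 2*√339 = -2483680 + 2*√339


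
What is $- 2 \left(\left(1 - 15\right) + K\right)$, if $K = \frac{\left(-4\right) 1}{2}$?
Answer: $32$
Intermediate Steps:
$K = -2$ ($K = \left(-4\right) \frac{1}{2} = -2$)
$- 2 \left(\left(1 - 15\right) + K\right) = - 2 \left(\left(1 - 15\right) - 2\right) = - 2 \left(-14 - 2\right) = \left(-2\right) \left(-16\right) = 32$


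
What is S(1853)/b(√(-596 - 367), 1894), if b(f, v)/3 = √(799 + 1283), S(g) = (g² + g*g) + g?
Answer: 6869071*√2082/6246 ≈ 50181.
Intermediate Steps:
S(g) = g + 2*g² (S(g) = (g² + g²) + g = 2*g² + g = g + 2*g²)
b(f, v) = 3*√2082 (b(f, v) = 3*√(799 + 1283) = 3*√2082)
S(1853)/b(√(-596 - 367), 1894) = (1853*(1 + 2*1853))/((3*√2082)) = (1853*(1 + 3706))*(√2082/6246) = (1853*3707)*(√2082/6246) = 6869071*(√2082/6246) = 6869071*√2082/6246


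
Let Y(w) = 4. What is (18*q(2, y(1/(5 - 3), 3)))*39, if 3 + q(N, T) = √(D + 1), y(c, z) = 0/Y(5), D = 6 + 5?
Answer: -2106 + 1404*√3 ≈ 325.80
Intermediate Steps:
D = 11
y(c, z) = 0 (y(c, z) = 0/4 = 0*(¼) = 0)
q(N, T) = -3 + 2*√3 (q(N, T) = -3 + √(11 + 1) = -3 + √12 = -3 + 2*√3)
(18*q(2, y(1/(5 - 3), 3)))*39 = (18*(-3 + 2*√3))*39 = (-54 + 36*√3)*39 = -2106 + 1404*√3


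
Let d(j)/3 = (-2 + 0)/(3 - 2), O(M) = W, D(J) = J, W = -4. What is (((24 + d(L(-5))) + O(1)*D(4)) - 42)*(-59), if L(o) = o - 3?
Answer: 2360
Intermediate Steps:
L(o) = -3 + o
O(M) = -4
d(j) = -6 (d(j) = 3*((-2 + 0)/(3 - 2)) = 3*(-2/1) = 3*(-2*1) = 3*(-2) = -6)
(((24 + d(L(-5))) + O(1)*D(4)) - 42)*(-59) = (((24 - 6) - 4*4) - 42)*(-59) = ((18 - 16) - 42)*(-59) = (2 - 42)*(-59) = -40*(-59) = 2360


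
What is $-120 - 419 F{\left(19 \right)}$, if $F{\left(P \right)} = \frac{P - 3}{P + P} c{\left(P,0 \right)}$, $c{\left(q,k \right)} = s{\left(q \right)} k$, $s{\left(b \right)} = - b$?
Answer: $-120$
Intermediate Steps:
$c{\left(q,k \right)} = - k q$ ($c{\left(q,k \right)} = - q k = - k q$)
$F{\left(P \right)} = 0$ ($F{\left(P \right)} = \frac{P - 3}{P + P} \left(\left(-1\right) 0 P\right) = \frac{-3 + P}{2 P} 0 = 0$)
$-120 - 419 F{\left(19 \right)} = -120 - 0 = -120 + 0 = -120$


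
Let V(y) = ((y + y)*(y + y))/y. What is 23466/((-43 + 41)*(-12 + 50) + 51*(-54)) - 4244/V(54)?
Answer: -2134897/76410 ≈ -27.940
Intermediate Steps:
V(y) = 4*y (V(y) = ((2*y)*(2*y))/y = (4*y²)/y = 4*y)
23466/((-43 + 41)*(-12 + 50) + 51*(-54)) - 4244/V(54) = 23466/((-43 + 41)*(-12 + 50) + 51*(-54)) - 4244/(4*54) = 23466/(-2*38 - 2754) - 4244/216 = 23466/(-76 - 2754) - 4244*1/216 = 23466/(-2830) - 1061/54 = 23466*(-1/2830) - 1061/54 = -11733/1415 - 1061/54 = -2134897/76410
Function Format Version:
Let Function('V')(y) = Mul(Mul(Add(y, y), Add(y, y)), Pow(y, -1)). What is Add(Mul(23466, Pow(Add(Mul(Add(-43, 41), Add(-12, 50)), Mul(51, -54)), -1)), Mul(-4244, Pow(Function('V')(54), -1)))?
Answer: Rational(-2134897, 76410) ≈ -27.940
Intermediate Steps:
Function('V')(y) = Mul(4, y) (Function('V')(y) = Mul(Mul(Mul(2, y), Mul(2, y)), Pow(y, -1)) = Mul(Mul(4, Pow(y, 2)), Pow(y, -1)) = Mul(4, y))
Add(Mul(23466, Pow(Add(Mul(Add(-43, 41), Add(-12, 50)), Mul(51, -54)), -1)), Mul(-4244, Pow(Function('V')(54), -1))) = Add(Mul(23466, Pow(Add(Mul(Add(-43, 41), Add(-12, 50)), Mul(51, -54)), -1)), Mul(-4244, Pow(Mul(4, 54), -1))) = Add(Mul(23466, Pow(Add(Mul(-2, 38), -2754), -1)), Mul(-4244, Pow(216, -1))) = Add(Mul(23466, Pow(Add(-76, -2754), -1)), Mul(-4244, Rational(1, 216))) = Add(Mul(23466, Pow(-2830, -1)), Rational(-1061, 54)) = Add(Mul(23466, Rational(-1, 2830)), Rational(-1061, 54)) = Add(Rational(-11733, 1415), Rational(-1061, 54)) = Rational(-2134897, 76410)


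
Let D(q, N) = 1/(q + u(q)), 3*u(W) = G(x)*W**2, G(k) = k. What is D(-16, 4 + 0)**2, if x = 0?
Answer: 1/256 ≈ 0.0039063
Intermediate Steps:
u(W) = 0 (u(W) = (0*W**2)/3 = (1/3)*0 = 0)
D(q, N) = 1/q (D(q, N) = 1/(q + 0) = 1/q)
D(-16, 4 + 0)**2 = (1/(-16))**2 = (-1/16)**2 = 1/256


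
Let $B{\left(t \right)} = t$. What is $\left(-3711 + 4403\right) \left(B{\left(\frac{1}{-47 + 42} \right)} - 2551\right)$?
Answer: $- \frac{8827152}{5} \approx -1.7654 \cdot 10^{6}$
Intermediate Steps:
$\left(-3711 + 4403\right) \left(B{\left(\frac{1}{-47 + 42} \right)} - 2551\right) = \left(-3711 + 4403\right) \left(\frac{1}{-47 + 42} - 2551\right) = 692 \left(\frac{1}{-5} - 2551\right) = 692 \left(- \frac{1}{5} - 2551\right) = 692 \left(- \frac{12756}{5}\right) = - \frac{8827152}{5}$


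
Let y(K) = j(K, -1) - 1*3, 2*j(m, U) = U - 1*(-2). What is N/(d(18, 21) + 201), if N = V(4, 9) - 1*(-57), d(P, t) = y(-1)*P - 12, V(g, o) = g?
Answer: 61/144 ≈ 0.42361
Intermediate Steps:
j(m, U) = 1 + U/2 (j(m, U) = (U - 1*(-2))/2 = (U + 2)/2 = (2 + U)/2 = 1 + U/2)
y(K) = -5/2 (y(K) = (1 + (½)*(-1)) - 1*3 = (1 - ½) - 3 = ½ - 3 = -5/2)
d(P, t) = -12 - 5*P/2 (d(P, t) = -5*P/2 - 12 = -12 - 5*P/2)
N = 61 (N = 4 - 1*(-57) = 4 + 57 = 61)
N/(d(18, 21) + 201) = 61/((-12 - 5/2*18) + 201) = 61/((-12 - 45) + 201) = 61/(-57 + 201) = 61/144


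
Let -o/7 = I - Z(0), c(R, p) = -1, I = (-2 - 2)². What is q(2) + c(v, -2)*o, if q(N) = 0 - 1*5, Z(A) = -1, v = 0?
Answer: 114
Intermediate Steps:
I = 16 (I = (-4)² = 16)
o = -119 (o = -7*(16 - 1*(-1)) = -7*(16 + 1) = -7*17 = -119)
q(N) = -5 (q(N) = 0 - 5 = -5)
q(2) + c(v, -2)*o = -5 - 1*(-119) = -5 + 119 = 114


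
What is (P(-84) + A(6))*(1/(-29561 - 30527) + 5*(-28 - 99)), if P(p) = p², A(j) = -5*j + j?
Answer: -33539019399/7511 ≈ -4.4653e+6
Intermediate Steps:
A(j) = -4*j
(P(-84) + A(6))*(1/(-29561 - 30527) + 5*(-28 - 99)) = ((-84)² - 4*6)*(1/(-29561 - 30527) + 5*(-28 - 99)) = (7056 - 24)*(1/(-60088) + 5*(-127)) = 7032*(-1/60088 - 635) = 7032*(-38155881/60088) = -33539019399/7511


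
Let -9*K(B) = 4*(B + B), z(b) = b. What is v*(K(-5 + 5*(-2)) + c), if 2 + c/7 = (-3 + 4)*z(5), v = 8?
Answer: 824/3 ≈ 274.67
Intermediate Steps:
K(B) = -8*B/9 (K(B) = -4*(B + B)/9 = -4*2*B/9 = -8*B/9)
c = 21 (c = -14 + 7*((-3 + 4)*5) = -14 + 7*(1*5) = -14 + 7*5 = -14 + 35 = 21)
v*(K(-5 + 5*(-2)) + c) = 8*(-8*(-5 + 5*(-2))/9 + 21) = 8*(-8*(-5 - 10)/9 + 21) = 8*(-8/9*(-15) + 21) = 8*(40/3 + 21) = 8*(103/3) = 824/3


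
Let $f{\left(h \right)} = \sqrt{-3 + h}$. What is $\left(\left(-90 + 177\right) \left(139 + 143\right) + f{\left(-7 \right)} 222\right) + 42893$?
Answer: $67427 + 222 i \sqrt{10} \approx 67427.0 + 702.03 i$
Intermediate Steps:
$\left(\left(-90 + 177\right) \left(139 + 143\right) + f{\left(-7 \right)} 222\right) + 42893 = \left(\left(-90 + 177\right) \left(139 + 143\right) + \sqrt{-3 - 7} \cdot 222\right) + 42893 = \left(87 \cdot 282 + \sqrt{-10} \cdot 222\right) + 42893 = \left(24534 + i \sqrt{10} \cdot 222\right) + 42893 = \left(24534 + 222 i \sqrt{10}\right) + 42893 = 67427 + 222 i \sqrt{10}$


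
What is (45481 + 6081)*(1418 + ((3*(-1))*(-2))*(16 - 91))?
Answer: 49912016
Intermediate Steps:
(45481 + 6081)*(1418 + ((3*(-1))*(-2))*(16 - 91)) = 51562*(1418 - 3*(-2)*(-75)) = 51562*(1418 + 6*(-75)) = 51562*(1418 - 450) = 51562*968 = 49912016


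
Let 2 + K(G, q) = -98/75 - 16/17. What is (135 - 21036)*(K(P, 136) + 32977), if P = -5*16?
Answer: -292894484453/425 ≈ -6.8916e+8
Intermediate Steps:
P = -80
K(G, q) = -5416/1275 (K(G, q) = -2 + (-98/75 - 16/17) = -2 - 2866/1275 = -5416/1275)
(135 - 21036)*(K(P, 136) + 32977) = (135 - 21036)*(-5416/1275 + 32977) = -20901*42040259/1275 = -292894484453/425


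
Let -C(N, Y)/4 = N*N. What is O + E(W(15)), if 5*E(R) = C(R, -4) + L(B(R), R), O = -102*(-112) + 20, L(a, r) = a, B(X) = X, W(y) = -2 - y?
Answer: 56047/5 ≈ 11209.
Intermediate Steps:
C(N, Y) = -4*N² (C(N, Y) = -4*N*N = -4*N²)
O = 11444 (O = 11424 + 20 = 11444)
E(R) = -4*R²/5 + R/5 (E(R) = (-4*R² + R)/5 = (R - 4*R²)/5 = -4*R²/5 + R/5)
O + E(W(15)) = 11444 + (-2 - 1*15)*(1 - 4*(-2 - 1*15))/5 = 11444 + (-2 - 15)*(1 - 4*(-2 - 15))/5 = 11444 + (⅕)*(-17)*(1 - 4*(-17)) = 11444 + (⅕)*(-17)*(1 + 68) = 11444 + (⅕)*(-17)*69 = 11444 - 1173/5 = 56047/5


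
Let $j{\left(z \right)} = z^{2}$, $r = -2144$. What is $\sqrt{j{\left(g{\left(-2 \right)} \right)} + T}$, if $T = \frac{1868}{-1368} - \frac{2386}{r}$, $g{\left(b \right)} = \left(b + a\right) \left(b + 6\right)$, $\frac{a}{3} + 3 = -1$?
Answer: $\frac{\sqrt{731746016579}}{15276} \approx 55.998$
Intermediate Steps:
$a = -12$ ($a = -9 + 3 \left(-1\right) = -9 - 3 = -12$)
$g{\left(b \right)} = \left(-12 + b\right) \left(6 + b\right)$ ($g{\left(b \right)} = \left(b - 12\right) \left(b + 6\right) = \left(-12 + b\right) \left(6 + b\right)$)
$T = - \frac{46309}{183312}$ ($T = \frac{1868}{-1368} - \frac{2386}{-2144} = 1868 \left(- \frac{1}{1368}\right) - - \frac{1193}{1072} = - \frac{467}{342} + \frac{1193}{1072} = - \frac{46309}{183312} \approx -0.25262$)
$\sqrt{j{\left(g{\left(-2 \right)} \right)} + T} = \sqrt{\left(-72 + \left(-2\right)^{2} - -12\right)^{2} - \frac{46309}{183312}} = \sqrt{\left(-72 + 4 + 12\right)^{2} - \frac{46309}{183312}} = \sqrt{\left(-56\right)^{2} - \frac{46309}{183312}} = \sqrt{3136 - \frac{46309}{183312}} = \sqrt{\frac{574820123}{183312}} = \frac{\sqrt{731746016579}}{15276}$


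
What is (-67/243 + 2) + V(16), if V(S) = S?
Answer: 4307/243 ≈ 17.724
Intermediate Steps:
(-67/243 + 2) + V(16) = (-67/243 + 2) + 16 = 419/243 + 16 = 4307/243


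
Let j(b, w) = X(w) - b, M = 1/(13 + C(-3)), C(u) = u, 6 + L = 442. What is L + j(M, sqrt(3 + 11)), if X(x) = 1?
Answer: 4369/10 ≈ 436.90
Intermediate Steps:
L = 436 (L = -6 + 442 = 436)
M = 1/10 (M = 1/(13 - 3) = 1/10 ≈ 0.10000)
j(b, w) = 1 - b
L + j(M, sqrt(3 + 11)) = 436 + (1 - 1*1/10) = 436 + (1 - 1/10) = 436 + 9/10 = 4369/10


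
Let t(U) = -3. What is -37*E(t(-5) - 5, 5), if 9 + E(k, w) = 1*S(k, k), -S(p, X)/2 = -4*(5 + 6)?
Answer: -2923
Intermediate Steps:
S(p, X) = 88 (S(p, X) = -(-8)*(5 + 6) = -(-8)*11 = -2*(-44) = 88)
E(k, w) = 79 (E(k, w) = -9 + 1*88 = -9 + 88 = 79)
-37*E(t(-5) - 5, 5) = -37*79 = -2923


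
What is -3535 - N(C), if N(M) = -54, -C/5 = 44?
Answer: -3481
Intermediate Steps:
C = -220 (C = -5*44 = -220)
-3535 - N(C) = -3535 - 1*(-54) = -3535 + 54 = -3481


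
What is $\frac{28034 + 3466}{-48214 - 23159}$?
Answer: $- \frac{10500}{23791} \approx -0.44134$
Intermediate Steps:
$\frac{28034 + 3466}{-48214 - 23159} = \frac{31500}{-71373} = 31500 \left(- \frac{1}{71373}\right) = - \frac{10500}{23791}$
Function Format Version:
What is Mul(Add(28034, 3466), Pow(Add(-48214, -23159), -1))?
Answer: Rational(-10500, 23791) ≈ -0.44134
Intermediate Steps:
Mul(Add(28034, 3466), Pow(Add(-48214, -23159), -1)) = Mul(31500, Pow(-71373, -1)) = Mul(31500, Rational(-1, 71373)) = Rational(-10500, 23791)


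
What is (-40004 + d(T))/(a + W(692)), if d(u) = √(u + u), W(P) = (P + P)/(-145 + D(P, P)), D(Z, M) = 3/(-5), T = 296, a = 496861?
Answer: -1820182/22606743 + 182*√37/22606743 ≈ -0.080466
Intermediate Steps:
D(Z, M) = -⅗ (D(Z, M) = 3*(-⅕) = -⅗)
W(P) = -5*P/364 (W(P) = (P + P)/(-145 - ⅗) = (2*P)/(-728/5) = (2*P)*(-5/728) = -5*P/364)
d(u) = √2*√u (d(u) = √(2*u) = √2*√u)
(-40004 + d(T))/(a + W(692)) = (-40004 + √2*√296)/(496861 - 5/364*692) = (-40004 + √2*(2*√74))/(496861 - 865/91) = (-40004 + 4*√37)/(45213486/91) = (-40004 + 4*√37)*(91/45213486) = -1820182/22606743 + 182*√37/22606743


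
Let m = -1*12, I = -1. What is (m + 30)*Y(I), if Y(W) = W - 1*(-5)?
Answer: 72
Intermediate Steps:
Y(W) = 5 + W (Y(W) = W + 5 = 5 + W)
m = -12
(m + 30)*Y(I) = (-12 + 30)*(5 - 1) = 18*4 = 72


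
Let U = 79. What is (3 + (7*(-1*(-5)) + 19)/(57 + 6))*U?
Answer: 2133/7 ≈ 304.71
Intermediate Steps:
(3 + (7*(-1*(-5)) + 19)/(57 + 6))*U = (3 + (7*(-1*(-5)) + 19)/(57 + 6))*79 = (3 + (7*5 + 19)/63)*79 = (3 + (35 + 19)*(1/63))*79 = (3 + 54*(1/63))*79 = (3 + 6/7)*79 = (27/7)*79 = 2133/7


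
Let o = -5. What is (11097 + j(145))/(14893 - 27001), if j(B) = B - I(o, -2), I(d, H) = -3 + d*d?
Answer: -935/1009 ≈ -0.92666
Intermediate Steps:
I(d, H) = -3 + d²
j(B) = -22 + B (j(B) = B - (-3 + (-5)²) = B - (-3 + 25) = B - 1*22 = B - 22 = -22 + B)
(11097 + j(145))/(14893 - 27001) = (11097 + (-22 + 145))/(14893 - 27001) = (11097 + 123)/(-12108) = 11220*(-1/12108) = -935/1009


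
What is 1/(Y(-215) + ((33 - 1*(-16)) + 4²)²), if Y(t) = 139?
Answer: 1/4364 ≈ 0.00022915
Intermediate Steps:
1/(Y(-215) + ((33 - 1*(-16)) + 4²)²) = 1/(139 + ((33 - 1*(-16)) + 4²)²) = 1/(139 + ((33 + 16) + 16)²) = 1/(139 + (49 + 16)²) = 1/(139 + 65²) = 1/(139 + 4225) = 1/4364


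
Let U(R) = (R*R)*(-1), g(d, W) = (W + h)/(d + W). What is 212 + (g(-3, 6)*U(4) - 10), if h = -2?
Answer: 542/3 ≈ 180.67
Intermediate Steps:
g(d, W) = (-2 + W)/(W + d) (g(d, W) = (W - 2)/(d + W) = (-2 + W)/(W + d))
U(R) = -R**2 (U(R) = R**2*(-1) = -R**2)
212 + (g(-3, 6)*U(4) - 10) = 212 + (((-2 + 6)/(6 - 3))*(-1*4**2) - 10) = 212 + ((4/3)*(-1*16) - 10) = 212 + (((1/3)*4)*(-16) - 10) = 212 + ((4/3)*(-16) - 10) = 212 + (-64/3 - 10) = 212 - 94/3 = 542/3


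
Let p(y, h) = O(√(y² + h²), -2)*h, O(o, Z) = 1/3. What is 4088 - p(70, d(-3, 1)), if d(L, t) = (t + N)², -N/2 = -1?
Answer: 4085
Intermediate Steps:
N = 2 (N = -2*(-1) = 2)
O(o, Z) = ⅓
d(L, t) = (2 + t)² (d(L, t) = (t + 2)² = (2 + t)²)
p(y, h) = h/3
4088 - p(70, d(-3, 1)) = 4088 - (2 + 1)²/3 = 4088 - 3²/3 = 4088 - 9/3 = 4088 - 1*3 = 4088 - 3 = 4085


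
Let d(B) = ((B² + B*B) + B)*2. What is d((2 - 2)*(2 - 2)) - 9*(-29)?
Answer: 261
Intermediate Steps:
d(B) = 2*B + 4*B² (d(B) = ((B² + B²) + B)*2 = (2*B² + B)*2 = (B + 2*B²)*2 = 2*B + 4*B²)
d((2 - 2)*(2 - 2)) - 9*(-29) = 2*((2 - 2)*(2 - 2))*(1 + 2*((2 - 2)*(2 - 2))) - 9*(-29) = 2*(0*0)*(1 + 2*(0*0)) + 261 = 2*0*(1 + 2*0) + 261 = 2*0*(1 + 0) + 261 = 2*0*1 + 261 = 0 + 261 = 261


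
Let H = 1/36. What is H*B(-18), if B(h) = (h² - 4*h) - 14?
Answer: 191/18 ≈ 10.611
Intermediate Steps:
B(h) = -14 + h² - 4*h
H = 1/36 ≈ 0.027778
H*B(-18) = (-14 + (-18)² - 4*(-18))/36 = (-14 + 324 + 72)/36 = (1/36)*382 = 191/18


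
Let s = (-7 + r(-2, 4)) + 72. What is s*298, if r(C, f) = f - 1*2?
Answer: 19966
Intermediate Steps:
r(C, f) = -2 + f (r(C, f) = f - 2 = -2 + f)
s = 67 (s = (-7 + (-2 + 4)) + 72 = (-7 + 2) + 72 = -5 + 72 = 67)
s*298 = 67*298 = 19966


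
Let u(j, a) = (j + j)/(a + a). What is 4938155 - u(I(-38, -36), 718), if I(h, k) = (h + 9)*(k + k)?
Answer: 1772796601/359 ≈ 4.9382e+6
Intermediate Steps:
I(h, k) = 2*k*(9 + h) (I(h, k) = (9 + h)*(2*k) = 2*k*(9 + h))
u(j, a) = j/a (u(j, a) = (2*j)/((2*a)) = (2*j)*(1/(2*a)) = j/a)
4938155 - u(I(-38, -36), 718) = 4938155 - 2*(-36)*(9 - 38)/718 = 4938155 - 2*(-36)*(-29)/718 = 4938155 - 2088/718 = 4938155 - 1*1044/359 = 4938155 - 1044/359 = 1772796601/359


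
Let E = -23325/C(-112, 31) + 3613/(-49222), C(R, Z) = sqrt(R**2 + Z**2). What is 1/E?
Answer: 480343371286/263628133349754431 - 11302386649860*sqrt(13505)/263628133349754431 ≈ -0.0049804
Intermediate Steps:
E = -3613/49222 - 4665*sqrt(13505)/2701 (E = -23325/sqrt((-112)**2 + 31**2) + 3613/(-49222) = -23325/sqrt(12544 + 961) + 3613*(-1/49222) = -23325*sqrt(13505)/13505 - 3613/49222 = -4665*sqrt(13505)/2701 - 3613/49222 = -3613/49222 - 4665*sqrt(13505)/2701 ≈ -200.79)
1/E = 1/(-3613/49222 - 4665*sqrt(13505)/2701)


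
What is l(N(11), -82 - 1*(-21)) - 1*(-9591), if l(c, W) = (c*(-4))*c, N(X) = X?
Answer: 9107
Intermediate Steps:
l(c, W) = -4*c² (l(c, W) = (-4*c)*c = -4*c²)
l(N(11), -82 - 1*(-21)) - 1*(-9591) = -4*11² - 1*(-9591) = -4*121 + 9591 = -484 + 9591 = 9107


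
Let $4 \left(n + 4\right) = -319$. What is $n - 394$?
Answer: $- \frac{1911}{4} \approx -477.75$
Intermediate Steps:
$n = - \frac{335}{4}$ ($n = -4 + \frac{1}{4} \left(-319\right) = -4 - \frac{319}{4} = - \frac{335}{4} \approx -83.75$)
$n - 394 = - \frac{335}{4} - 394 = - \frac{1911}{4}$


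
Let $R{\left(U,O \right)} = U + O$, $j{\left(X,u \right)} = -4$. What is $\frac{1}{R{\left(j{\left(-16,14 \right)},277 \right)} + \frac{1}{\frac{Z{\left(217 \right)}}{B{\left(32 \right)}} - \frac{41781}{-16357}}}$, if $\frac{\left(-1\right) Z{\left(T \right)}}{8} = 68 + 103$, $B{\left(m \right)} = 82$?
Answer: $\frac{9475167}{2586049954} \approx 0.003664$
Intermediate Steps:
$Z{\left(T \right)} = -1368$ ($Z{\left(T \right)} = - 8 \left(68 + 103\right) = \left(-8\right) 171 = -1368$)
$R{\left(U,O \right)} = O + U$
$\frac{1}{R{\left(j{\left(-16,14 \right)},277 \right)} + \frac{1}{\frac{Z{\left(217 \right)}}{B{\left(32 \right)}} - \frac{41781}{-16357}}} = \frac{1}{\left(277 - 4\right) + \frac{1}{- \frac{1368}{82} - \frac{41781}{-16357}}} = \frac{1}{273 + \frac{1}{\left(-1368\right) \frac{1}{82} - - \frac{41781}{16357}}} = \frac{1}{273 + \frac{1}{- \frac{684}{41} + \frac{41781}{16357}}} = \frac{1}{273 + \frac{1}{- \frac{9475167}{670637}}} = \frac{1}{273 - \frac{670637}{9475167}} = \frac{1}{\frac{2586049954}{9475167}} = \frac{9475167}{2586049954}$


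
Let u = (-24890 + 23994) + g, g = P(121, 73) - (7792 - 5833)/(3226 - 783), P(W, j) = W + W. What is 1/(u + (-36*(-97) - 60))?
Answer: 2443/6784695 ≈ 0.00036007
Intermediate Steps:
P(W, j) = 2*W
g = 589247/2443 (g = 2*121 - (7792 - 5833)/(3226 - 783) = 242 - 1959/2443 = 589247/2443 ≈ 241.20)
u = -1599681/2443 (u = (-24890 + 23994) + 589247/2443 = -896 + 589247/2443 = -1599681/2443 ≈ -654.80)
1/(u + (-36*(-97) - 60)) = 1/(-1599681/2443 + (-36*(-97) - 60)) = 1/(-1599681/2443 + (3492 - 60)) = 1/(-1599681/2443 + 3432) = 1/(6784695/2443) = 2443/6784695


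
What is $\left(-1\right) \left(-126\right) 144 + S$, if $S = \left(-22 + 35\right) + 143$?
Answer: $18300$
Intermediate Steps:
$S = 156$ ($S = 13 + 143 = 156$)
$\left(-1\right) \left(-126\right) 144 + S = \left(-1\right) \left(-126\right) 144 + 156 = 126 \cdot 144 + 156 = 18144 + 156 = 18300$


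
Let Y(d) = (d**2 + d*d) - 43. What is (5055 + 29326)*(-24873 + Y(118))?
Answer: 100805092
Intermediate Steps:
Y(d) = -43 + 2*d**2 (Y(d) = (d**2 + d**2) - 43 = 2*d**2 - 43 = -43 + 2*d**2)
(5055 + 29326)*(-24873 + Y(118)) = (5055 + 29326)*(-24873 + (-43 + 2*118**2)) = 34381*(-24873 + (-43 + 2*13924)) = 34381*(-24873 + (-43 + 27848)) = 34381*(-24873 + 27805) = 34381*2932 = 100805092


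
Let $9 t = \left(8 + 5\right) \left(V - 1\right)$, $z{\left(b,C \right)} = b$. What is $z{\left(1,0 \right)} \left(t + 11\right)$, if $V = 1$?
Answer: $11$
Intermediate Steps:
$t = 0$ ($t = \frac{\left(8 + 5\right) \left(1 - 1\right)}{9} = \frac{13 \cdot 0}{9} = \frac{1}{9} \cdot 0 = 0$)
$z{\left(1,0 \right)} \left(t + 11\right) = 1 \left(0 + 11\right) = 1 \cdot 11 = 11$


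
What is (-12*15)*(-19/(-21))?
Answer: -1140/7 ≈ -162.86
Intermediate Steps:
(-12*15)*(-19/(-21)) = -(-3420)*(-1)/21 = -180*19/21 = -1140/7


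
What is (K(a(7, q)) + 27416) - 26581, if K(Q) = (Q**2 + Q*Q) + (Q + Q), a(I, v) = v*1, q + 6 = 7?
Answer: 839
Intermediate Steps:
q = 1 (q = -6 + 7 = 1)
a(I, v) = v
K(Q) = 2*Q + 2*Q**2 (K(Q) = (Q**2 + Q**2) + 2*Q = 2*Q**2 + 2*Q = 2*Q + 2*Q**2)
(K(a(7, q)) + 27416) - 26581 = (2*1*(1 + 1) + 27416) - 26581 = (2*1*2 + 27416) - 26581 = (4 + 27416) - 26581 = 27420 - 26581 = 839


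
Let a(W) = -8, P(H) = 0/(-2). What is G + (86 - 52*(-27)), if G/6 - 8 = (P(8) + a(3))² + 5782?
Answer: 36614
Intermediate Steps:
P(H) = 0 (P(H) = 0*(-½) = 0)
G = 35124 (G = 48 + 6*((0 - 8)² + 5782) = 48 + 6*((-8)² + 5782) = 48 + 6*(64 + 5782) = 48 + 6*5846 = 48 + 35076 = 35124)
G + (86 - 52*(-27)) = 35124 + (86 - 52*(-27)) = 35124 + (86 + 1404) = 35124 + 1490 = 36614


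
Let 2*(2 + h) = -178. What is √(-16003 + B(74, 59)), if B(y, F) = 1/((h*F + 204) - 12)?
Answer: 2*I*√107225418291/5177 ≈ 126.5*I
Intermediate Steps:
h = -91 (h = -2 + (½)*(-178) = -2 - 89 = -91)
B(y, F) = 1/(192 - 91*F) (B(y, F) = 1/((-91*F + 204) - 12) = 1/((204 - 91*F) - 12) = 1/(192 - 91*F))
√(-16003 + B(74, 59)) = √(-16003 + 1/(192 - 91*59)) = √(-16003 + 1/(192 - 5369)) = √(-16003 + 1/(-5177)) = √(-16003 - 1/5177) = √(-82847532/5177) = 2*I*√107225418291/5177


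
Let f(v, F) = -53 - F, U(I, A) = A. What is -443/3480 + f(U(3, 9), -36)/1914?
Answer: -5213/38280 ≈ -0.13618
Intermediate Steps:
-443/3480 + f(U(3, 9), -36)/1914 = -443/3480 + (-53 - 1*(-36))/1914 = -443*1/3480 + (-53 + 36)*(1/1914) = -443/3480 - 17*1/1914 = -443/3480 - 17/1914 = -5213/38280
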